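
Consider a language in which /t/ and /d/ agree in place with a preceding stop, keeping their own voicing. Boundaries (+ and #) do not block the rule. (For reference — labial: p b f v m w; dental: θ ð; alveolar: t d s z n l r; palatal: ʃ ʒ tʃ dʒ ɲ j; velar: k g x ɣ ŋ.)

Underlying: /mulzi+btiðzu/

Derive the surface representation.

/t/ after /b/ (labial) → [p]

[mulzi+bpiðzu]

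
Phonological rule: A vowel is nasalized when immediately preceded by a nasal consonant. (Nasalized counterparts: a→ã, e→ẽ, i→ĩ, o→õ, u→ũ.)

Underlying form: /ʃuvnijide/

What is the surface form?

/i/ after nasal /n/ → [ĩ]

[ʃuvnĩjide]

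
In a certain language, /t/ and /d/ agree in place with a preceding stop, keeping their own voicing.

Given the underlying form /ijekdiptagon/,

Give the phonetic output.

/d/ after /k/ (velar) → [g]
/t/ after /p/ (labial) → [p]

[ijekgippagon]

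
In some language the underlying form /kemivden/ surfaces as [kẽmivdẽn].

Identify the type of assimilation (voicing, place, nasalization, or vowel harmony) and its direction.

nasalization, regressive

/e/→[ẽ] /e/→[ẽ].
Each target copies a feature from the following segment, so the direction is regressive.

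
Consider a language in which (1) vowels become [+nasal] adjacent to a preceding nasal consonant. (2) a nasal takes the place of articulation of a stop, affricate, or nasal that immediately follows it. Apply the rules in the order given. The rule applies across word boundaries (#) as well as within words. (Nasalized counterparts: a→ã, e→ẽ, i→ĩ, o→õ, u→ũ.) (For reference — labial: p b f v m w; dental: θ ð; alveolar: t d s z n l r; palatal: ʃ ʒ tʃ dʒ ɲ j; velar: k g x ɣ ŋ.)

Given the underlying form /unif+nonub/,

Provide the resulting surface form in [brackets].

Rule 1: /i/ after nasal /n/ → [ĩ]
Rule 1: /o/ after nasal /n/ → [õ]
Rule 1: /u/ after nasal /n/ → [ũ]
After rule 1: unĩf+nõnũb
Rule 2: no segment meets the rule's conditions; no change.

[unĩf+nõnũb]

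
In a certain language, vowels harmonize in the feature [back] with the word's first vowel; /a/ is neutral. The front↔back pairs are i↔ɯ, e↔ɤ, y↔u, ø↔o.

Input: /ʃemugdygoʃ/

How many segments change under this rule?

2

/u/ harmonizes with /e/ ([-back]) → [y]
/o/ harmonizes with /e/ ([-back]) → [ø]
2 segments change.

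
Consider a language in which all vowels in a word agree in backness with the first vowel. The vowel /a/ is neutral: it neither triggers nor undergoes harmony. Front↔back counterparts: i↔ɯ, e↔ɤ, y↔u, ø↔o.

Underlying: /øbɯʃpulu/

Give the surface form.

[øbiʃpyly]

/ɯ/ harmonizes with /ø/ ([-back]) → [i]
/u/ harmonizes with /ø/ ([-back]) → [y]
/u/ harmonizes with /ø/ ([-back]) → [y]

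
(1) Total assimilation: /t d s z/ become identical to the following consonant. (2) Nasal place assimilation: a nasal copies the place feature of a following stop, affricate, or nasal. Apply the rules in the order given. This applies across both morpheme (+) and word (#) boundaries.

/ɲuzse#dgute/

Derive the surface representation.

Rule 1: /z/ before /s/ → [s] (total assimilation)
Rule 1: /d/ before /g/ → [g] (total assimilation)
After rule 1: ɲusse#ggute
Rule 2: no segment meets the rule's conditions; no change.

[ɲusse#ggute]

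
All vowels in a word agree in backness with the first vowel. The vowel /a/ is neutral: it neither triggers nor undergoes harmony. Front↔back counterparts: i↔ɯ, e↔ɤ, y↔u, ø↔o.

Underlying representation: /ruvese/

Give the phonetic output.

[ruvɤsɤ]

/e/ harmonizes with /u/ ([+back]) → [ɤ]
/e/ harmonizes with /u/ ([+back]) → [ɤ]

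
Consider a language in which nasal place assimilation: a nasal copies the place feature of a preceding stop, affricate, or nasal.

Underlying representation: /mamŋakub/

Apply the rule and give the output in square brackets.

[mammakub]

/ŋ/ after /m/ (labial) → [m]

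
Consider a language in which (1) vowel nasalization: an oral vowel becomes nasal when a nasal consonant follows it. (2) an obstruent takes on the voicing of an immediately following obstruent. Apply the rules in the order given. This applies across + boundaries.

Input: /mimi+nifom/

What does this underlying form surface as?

Rule 1: /i/ before nasal /m/ → [ĩ]
Rule 1: /i/ before nasal /n/ → [ĩ]
Rule 1: /o/ before nasal /m/ → [õ]
After rule 1: mĩmĩ+nifõm
Rule 2: no segment meets the rule's conditions; no change.

[mĩmĩ+nifõm]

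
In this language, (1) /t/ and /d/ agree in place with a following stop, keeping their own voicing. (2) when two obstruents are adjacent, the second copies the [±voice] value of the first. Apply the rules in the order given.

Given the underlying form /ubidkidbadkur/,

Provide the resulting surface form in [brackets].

[ubiggibbaggur]

Rule 1: /d/ before /k/ (velar) → [g]
Rule 1: /d/ before /b/ (labial) → [b]
Rule 1: /d/ before /k/ (velar) → [g]
After rule 1: ubigkibbagkur
Rule 2: /k/ after /g/ (voiced) → [g]
Rule 2: /k/ after /g/ (voiced) → [g]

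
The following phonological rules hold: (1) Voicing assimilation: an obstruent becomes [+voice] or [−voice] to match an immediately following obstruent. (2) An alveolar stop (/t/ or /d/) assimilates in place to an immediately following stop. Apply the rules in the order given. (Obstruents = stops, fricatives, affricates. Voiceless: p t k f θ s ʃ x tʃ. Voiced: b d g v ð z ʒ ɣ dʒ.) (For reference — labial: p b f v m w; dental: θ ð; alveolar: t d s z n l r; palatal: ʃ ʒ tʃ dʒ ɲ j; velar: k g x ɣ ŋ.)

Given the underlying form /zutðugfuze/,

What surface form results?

Rule 1: /t/ before /ð/ (voiced) → [d]
Rule 1: /g/ before /f/ (voiceless) → [k]
After rule 1: zudðukfuze
Rule 2: no segment meets the rule's conditions; no change.

[zudðukfuze]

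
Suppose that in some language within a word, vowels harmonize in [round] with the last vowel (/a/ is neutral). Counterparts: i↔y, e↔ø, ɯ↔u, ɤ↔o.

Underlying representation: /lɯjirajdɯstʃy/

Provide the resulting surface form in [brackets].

[lujyrajdustʃy]

/ɯ/ harmonizes with /y/ ([+round]) → [u]
/i/ harmonizes with /y/ ([+round]) → [y]
/ɯ/ harmonizes with /y/ ([+round]) → [u]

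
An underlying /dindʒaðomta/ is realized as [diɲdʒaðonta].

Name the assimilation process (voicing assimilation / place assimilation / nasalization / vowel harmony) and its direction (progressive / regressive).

/n/→[ɲ] /m/→[n].
Each target copies a feature from the following segment, so the direction is regressive.

place assimilation, regressive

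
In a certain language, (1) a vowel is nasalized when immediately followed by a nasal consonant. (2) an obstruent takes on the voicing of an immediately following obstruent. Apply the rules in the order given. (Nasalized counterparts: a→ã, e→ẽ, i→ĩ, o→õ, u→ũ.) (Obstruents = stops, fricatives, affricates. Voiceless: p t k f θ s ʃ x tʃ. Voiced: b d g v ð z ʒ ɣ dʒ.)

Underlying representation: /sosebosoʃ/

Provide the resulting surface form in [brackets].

Rule 1: no segment meets the rule's conditions; no change.
After rule 1: sosebosoʃ
Rule 2: no segment meets the rule's conditions; no change.

[sosebosoʃ]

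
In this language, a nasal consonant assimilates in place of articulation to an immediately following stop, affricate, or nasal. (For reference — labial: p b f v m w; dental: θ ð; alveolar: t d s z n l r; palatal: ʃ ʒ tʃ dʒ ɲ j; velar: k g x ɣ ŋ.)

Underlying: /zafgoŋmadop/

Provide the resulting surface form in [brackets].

[zafgommadop]

/ŋ/ before /m/ (labial) → [m]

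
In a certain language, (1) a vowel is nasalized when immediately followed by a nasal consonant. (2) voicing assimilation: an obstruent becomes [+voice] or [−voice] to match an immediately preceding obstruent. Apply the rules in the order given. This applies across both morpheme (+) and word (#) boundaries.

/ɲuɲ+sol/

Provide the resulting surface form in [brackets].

Rule 1: /u/ before nasal /ɲ/ → [ũ]
After rule 1: ɲũɲ+sol
Rule 2: no segment meets the rule's conditions; no change.

[ɲũɲ+sol]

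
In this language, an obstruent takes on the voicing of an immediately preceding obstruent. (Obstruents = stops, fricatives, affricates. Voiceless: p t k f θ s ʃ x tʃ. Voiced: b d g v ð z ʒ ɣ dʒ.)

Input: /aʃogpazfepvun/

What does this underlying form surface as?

[aʃogbazvepfun]

/p/ after /g/ (voiced) → [b]
/f/ after /z/ (voiced) → [v]
/v/ after /p/ (voiceless) → [f]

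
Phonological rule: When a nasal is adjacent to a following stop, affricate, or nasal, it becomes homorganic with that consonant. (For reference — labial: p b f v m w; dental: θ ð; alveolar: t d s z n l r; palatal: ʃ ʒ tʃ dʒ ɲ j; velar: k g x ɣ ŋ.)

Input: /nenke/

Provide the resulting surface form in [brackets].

/n/ before /k/ (velar) → [ŋ]

[neŋke]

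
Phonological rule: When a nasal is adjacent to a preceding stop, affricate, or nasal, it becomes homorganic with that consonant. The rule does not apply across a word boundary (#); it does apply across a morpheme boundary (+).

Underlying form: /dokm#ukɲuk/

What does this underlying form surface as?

/m/ after /k/ (velar) → [ŋ]
/ɲ/ after /k/ (velar) → [ŋ]

[dokŋ#ukŋuk]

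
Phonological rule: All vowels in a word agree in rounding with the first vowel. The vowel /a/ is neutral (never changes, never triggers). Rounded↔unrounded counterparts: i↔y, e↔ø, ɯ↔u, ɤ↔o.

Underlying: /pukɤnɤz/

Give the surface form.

[pukonoz]

/ɤ/ harmonizes with /u/ ([+round]) → [o]
/ɤ/ harmonizes with /u/ ([+round]) → [o]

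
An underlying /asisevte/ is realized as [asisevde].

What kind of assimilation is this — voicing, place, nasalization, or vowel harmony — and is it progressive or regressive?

/t/→[d].
Each target copies a feature from the preceding segment, so the direction is progressive.

voicing assimilation, progressive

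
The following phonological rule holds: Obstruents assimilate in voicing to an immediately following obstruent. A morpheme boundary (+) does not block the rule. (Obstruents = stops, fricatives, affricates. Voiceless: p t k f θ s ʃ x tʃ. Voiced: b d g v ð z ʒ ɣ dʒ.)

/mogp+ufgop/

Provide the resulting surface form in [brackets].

[mokp+uvgop]

/g/ before /p/ (voiceless) → [k]
/f/ before /g/ (voiced) → [v]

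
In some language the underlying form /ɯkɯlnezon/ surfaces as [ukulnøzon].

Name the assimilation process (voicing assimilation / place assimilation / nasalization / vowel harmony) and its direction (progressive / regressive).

vowel harmony, regressive

/ɯ/→[u] /ɯ/→[u] /e/→[ø].
Vowels agree with the last vowel, so the harmony is regressive.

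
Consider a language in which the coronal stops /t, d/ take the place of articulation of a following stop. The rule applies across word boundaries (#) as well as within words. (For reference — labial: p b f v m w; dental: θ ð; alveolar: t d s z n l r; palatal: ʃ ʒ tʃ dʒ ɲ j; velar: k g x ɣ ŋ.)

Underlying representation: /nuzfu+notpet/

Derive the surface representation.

/t/ before /p/ (labial) → [p]

[nuzfu+noppet]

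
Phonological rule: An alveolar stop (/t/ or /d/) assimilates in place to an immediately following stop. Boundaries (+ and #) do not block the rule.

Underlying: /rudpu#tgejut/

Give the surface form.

/d/ before /p/ (labial) → [b]
/t/ before /g/ (velar) → [k]

[rubpu#kgejut]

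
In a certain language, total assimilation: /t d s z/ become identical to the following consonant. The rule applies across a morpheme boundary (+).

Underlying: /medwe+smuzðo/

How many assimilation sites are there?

/d/ before /w/ → [w] (total assimilation)
/s/ before /m/ → [m] (total assimilation)
/z/ before /ð/ → [ð] (total assimilation)
3 segments change.

3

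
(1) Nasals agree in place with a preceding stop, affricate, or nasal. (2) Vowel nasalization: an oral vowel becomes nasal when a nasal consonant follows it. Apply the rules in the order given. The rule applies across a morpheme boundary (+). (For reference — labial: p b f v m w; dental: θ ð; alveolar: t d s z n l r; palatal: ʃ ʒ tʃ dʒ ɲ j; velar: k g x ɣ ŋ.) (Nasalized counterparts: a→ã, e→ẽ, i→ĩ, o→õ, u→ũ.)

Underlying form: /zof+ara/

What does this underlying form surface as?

[zof+ara]

Rule 1: no segment meets the rule's conditions; no change.
After rule 1: zof+ara
Rule 2: no segment meets the rule's conditions; no change.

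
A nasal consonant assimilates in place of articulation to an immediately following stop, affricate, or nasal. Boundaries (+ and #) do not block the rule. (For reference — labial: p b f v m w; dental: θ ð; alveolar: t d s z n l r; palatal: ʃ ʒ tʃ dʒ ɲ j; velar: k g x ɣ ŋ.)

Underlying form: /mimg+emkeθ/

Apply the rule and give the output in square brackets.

/m/ before /g/ (velar) → [ŋ]
/m/ before /k/ (velar) → [ŋ]

[miŋg+eŋkeθ]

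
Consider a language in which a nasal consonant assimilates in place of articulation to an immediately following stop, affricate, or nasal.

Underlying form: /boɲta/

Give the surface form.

[bonta]

/ɲ/ before /t/ (alveolar) → [n]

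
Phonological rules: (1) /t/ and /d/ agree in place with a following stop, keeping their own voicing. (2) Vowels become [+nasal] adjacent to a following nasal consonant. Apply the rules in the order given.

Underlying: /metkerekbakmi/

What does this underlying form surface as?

Rule 1: /t/ before /k/ (velar) → [k]
After rule 1: mekkerekbakmi
Rule 2: no segment meets the rule's conditions; no change.

[mekkerekbakmi]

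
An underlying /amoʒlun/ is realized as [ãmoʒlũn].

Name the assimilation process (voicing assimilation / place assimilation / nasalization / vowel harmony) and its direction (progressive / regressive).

nasalization, regressive

/a/→[ã] /u/→[ũ].
Each target copies a feature from the following segment, so the direction is regressive.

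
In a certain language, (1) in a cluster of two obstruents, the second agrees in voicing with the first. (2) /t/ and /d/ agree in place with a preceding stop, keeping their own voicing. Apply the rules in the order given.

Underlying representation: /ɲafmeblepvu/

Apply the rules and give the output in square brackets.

Rule 1: /v/ after /p/ (voiceless) → [f]
After rule 1: ɲafmeblepfu
Rule 2: no segment meets the rule's conditions; no change.

[ɲafmeblepfu]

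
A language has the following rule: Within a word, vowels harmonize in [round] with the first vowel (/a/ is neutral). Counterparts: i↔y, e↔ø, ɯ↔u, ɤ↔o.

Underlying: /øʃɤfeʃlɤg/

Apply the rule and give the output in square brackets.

[øʃoføʃlog]

/ɤ/ harmonizes with /ø/ ([+round]) → [o]
/e/ harmonizes with /ø/ ([+round]) → [ø]
/ɤ/ harmonizes with /ø/ ([+round]) → [o]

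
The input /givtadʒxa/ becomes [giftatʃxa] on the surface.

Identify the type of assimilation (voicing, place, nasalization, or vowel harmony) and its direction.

/v/→[f] /dʒ/→[tʃ].
Each target copies a feature from the following segment, so the direction is regressive.

voicing assimilation, regressive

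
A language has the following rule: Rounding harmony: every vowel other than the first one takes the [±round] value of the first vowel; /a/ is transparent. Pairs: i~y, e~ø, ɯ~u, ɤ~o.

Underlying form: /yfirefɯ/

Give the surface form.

[yfyrøfu]

/i/ harmonizes with /y/ ([+round]) → [y]
/e/ harmonizes with /y/ ([+round]) → [ø]
/ɯ/ harmonizes with /y/ ([+round]) → [u]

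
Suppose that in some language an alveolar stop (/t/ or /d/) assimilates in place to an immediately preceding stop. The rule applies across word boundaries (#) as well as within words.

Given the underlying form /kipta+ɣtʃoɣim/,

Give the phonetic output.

/t/ after /p/ (labial) → [p]

[kippa+ɣtʃoɣim]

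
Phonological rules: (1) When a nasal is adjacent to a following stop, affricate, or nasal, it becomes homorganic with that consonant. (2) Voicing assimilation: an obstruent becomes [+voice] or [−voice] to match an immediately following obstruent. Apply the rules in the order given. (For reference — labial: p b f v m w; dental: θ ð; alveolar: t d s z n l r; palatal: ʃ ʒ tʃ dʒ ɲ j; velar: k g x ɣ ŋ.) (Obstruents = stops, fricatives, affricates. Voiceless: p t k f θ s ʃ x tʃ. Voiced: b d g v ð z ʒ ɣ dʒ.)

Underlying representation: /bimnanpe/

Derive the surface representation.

Rule 1: /m/ before /n/ (alveolar) → [n]
Rule 1: /n/ before /p/ (labial) → [m]
After rule 1: binnampe
Rule 2: no segment meets the rule's conditions; no change.

[binnampe]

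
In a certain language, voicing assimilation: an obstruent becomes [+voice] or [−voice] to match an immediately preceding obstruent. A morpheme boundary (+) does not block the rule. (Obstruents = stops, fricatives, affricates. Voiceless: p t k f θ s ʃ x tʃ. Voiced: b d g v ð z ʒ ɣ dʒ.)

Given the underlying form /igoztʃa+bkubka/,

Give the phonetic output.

[igozdʒa+bgubga]

/tʃ/ after /z/ (voiced) → [dʒ]
/k/ after /b/ (voiced) → [g]
/k/ after /b/ (voiced) → [g]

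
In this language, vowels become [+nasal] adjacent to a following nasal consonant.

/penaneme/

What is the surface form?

[pẽnãnẽme]

/e/ before nasal /n/ → [ẽ]
/a/ before nasal /n/ → [ã]
/e/ before nasal /m/ → [ẽ]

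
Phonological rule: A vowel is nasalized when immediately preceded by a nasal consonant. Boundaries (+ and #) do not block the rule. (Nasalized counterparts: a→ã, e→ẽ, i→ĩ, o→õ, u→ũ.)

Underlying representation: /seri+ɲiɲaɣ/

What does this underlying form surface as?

/i/ after nasal /ɲ/ → [ĩ]
/a/ after nasal /ɲ/ → [ã]

[seri+ɲĩɲãɣ]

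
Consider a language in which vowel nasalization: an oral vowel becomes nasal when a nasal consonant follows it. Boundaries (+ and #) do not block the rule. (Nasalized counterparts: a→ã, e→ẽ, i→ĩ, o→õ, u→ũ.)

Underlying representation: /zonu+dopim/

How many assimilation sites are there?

/o/ before nasal /n/ → [õ]
/i/ before nasal /m/ → [ĩ]
2 segments change.

2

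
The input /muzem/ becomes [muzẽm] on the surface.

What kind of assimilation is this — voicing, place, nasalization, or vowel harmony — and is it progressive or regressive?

/e/→[ẽ].
Each target copies a feature from the following segment, so the direction is regressive.

nasalization, regressive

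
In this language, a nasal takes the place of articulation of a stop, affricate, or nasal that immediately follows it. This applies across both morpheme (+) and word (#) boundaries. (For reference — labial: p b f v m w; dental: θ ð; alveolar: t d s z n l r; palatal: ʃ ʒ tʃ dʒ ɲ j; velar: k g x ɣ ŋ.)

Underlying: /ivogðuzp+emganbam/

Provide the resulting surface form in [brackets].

/m/ before /g/ (velar) → [ŋ]
/n/ before /b/ (labial) → [m]

[ivogðuzp+eŋgambam]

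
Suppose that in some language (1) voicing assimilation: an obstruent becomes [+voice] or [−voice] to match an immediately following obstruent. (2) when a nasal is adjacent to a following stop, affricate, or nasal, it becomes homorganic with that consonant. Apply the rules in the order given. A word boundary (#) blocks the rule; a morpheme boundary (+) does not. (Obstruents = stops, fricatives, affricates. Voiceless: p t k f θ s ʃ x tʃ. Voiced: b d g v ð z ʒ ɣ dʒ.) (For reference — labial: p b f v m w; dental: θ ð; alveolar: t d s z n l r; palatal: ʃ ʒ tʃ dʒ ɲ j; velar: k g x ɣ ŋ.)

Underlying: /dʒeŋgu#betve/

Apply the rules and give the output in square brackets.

[dʒeŋgu#bedve]

Rule 1: /t/ before /v/ (voiced) → [d]
After rule 1: dʒeŋgu#bedve
Rule 2: no segment meets the rule's conditions; no change.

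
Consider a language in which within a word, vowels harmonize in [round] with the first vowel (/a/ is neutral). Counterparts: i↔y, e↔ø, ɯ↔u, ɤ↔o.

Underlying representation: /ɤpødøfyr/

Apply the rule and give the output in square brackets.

[ɤpedefir]

/ø/ harmonizes with /ɤ/ ([-round]) → [e]
/ø/ harmonizes with /ɤ/ ([-round]) → [e]
/y/ harmonizes with /ɤ/ ([-round]) → [i]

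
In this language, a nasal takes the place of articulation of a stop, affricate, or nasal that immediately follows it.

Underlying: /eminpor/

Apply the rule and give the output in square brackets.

/n/ before /p/ (labial) → [m]

[emimpor]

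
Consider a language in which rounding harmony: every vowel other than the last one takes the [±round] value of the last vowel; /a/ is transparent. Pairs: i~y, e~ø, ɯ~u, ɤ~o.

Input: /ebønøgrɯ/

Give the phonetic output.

[ebenegrɯ]

/ø/ harmonizes with /ɯ/ ([-round]) → [e]
/ø/ harmonizes with /ɯ/ ([-round]) → [e]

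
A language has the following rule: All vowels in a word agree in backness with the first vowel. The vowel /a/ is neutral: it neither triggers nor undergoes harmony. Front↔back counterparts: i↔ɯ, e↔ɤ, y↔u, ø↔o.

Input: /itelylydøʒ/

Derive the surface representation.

[itelylydøʒ]

no segment meets the rule's conditions; no change.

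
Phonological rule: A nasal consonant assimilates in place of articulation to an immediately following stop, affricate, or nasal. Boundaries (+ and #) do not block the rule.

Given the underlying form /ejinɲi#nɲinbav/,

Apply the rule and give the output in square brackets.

[ejiɲɲi#ɲɲimbav]

/n/ before /ɲ/ (palatal) → [ɲ]
/n/ before /ɲ/ (palatal) → [ɲ]
/n/ before /b/ (labial) → [m]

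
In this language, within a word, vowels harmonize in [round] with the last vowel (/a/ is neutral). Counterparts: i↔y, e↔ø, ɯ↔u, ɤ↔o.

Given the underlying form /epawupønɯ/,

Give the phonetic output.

[epawɯpenɯ]

/u/ harmonizes with /ɯ/ ([-round]) → [ɯ]
/ø/ harmonizes with /ɯ/ ([-round]) → [e]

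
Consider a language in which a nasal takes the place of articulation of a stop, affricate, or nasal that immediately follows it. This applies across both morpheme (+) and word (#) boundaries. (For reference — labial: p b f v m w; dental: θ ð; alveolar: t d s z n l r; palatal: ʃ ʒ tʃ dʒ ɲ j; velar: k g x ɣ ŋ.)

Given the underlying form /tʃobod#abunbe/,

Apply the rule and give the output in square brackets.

[tʃobod#abumbe]

/n/ before /b/ (labial) → [m]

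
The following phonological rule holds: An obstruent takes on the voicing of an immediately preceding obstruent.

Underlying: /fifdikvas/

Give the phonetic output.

[fiftikfas]

/d/ after /f/ (voiceless) → [t]
/v/ after /k/ (voiceless) → [f]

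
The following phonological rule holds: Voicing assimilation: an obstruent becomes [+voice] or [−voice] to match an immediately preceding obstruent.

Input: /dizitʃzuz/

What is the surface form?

[dizitʃsuz]

/z/ after /tʃ/ (voiceless) → [s]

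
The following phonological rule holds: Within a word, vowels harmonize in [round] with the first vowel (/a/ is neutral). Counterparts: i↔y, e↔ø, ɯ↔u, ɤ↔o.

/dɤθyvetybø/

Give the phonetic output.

/y/ harmonizes with /ɤ/ ([-round]) → [i]
/y/ harmonizes with /ɤ/ ([-round]) → [i]
/ø/ harmonizes with /ɤ/ ([-round]) → [e]

[dɤθivetibe]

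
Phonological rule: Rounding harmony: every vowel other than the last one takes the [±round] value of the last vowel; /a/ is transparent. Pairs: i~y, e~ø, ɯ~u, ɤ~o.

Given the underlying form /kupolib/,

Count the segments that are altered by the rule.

2

/u/ harmonizes with /i/ ([-round]) → [ɯ]
/o/ harmonizes with /i/ ([-round]) → [ɤ]
2 segments change.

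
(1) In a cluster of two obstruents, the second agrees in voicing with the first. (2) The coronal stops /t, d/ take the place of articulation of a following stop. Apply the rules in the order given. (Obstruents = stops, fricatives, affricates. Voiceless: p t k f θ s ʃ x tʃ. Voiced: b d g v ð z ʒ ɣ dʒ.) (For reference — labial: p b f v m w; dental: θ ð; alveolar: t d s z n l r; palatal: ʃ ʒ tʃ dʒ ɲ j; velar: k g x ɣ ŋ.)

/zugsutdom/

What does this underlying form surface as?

Rule 1: /s/ after /g/ (voiced) → [z]
Rule 1: /d/ after /t/ (voiceless) → [t]
After rule 1: zugzuttom
Rule 2: no segment meets the rule's conditions; no change.

[zugzuttom]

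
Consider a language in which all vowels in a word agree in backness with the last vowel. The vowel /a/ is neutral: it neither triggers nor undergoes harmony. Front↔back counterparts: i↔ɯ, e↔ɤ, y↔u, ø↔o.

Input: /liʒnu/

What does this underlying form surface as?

/i/ harmonizes with /u/ ([+back]) → [ɯ]

[lɯʒnu]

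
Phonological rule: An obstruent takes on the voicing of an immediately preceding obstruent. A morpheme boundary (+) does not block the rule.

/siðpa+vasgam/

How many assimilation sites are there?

2

/p/ after /ð/ (voiced) → [b]
/g/ after /s/ (voiceless) → [k]
2 segments change.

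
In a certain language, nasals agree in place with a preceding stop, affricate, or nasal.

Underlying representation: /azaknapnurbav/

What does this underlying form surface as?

/n/ after /k/ (velar) → [ŋ]
/n/ after /p/ (labial) → [m]

[azakŋapmurbav]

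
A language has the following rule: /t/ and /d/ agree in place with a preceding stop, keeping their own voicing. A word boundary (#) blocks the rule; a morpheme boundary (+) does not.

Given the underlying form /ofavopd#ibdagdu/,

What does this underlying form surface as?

[ofavopb#ibbaggu]

/d/ after /p/ (labial) → [b]
/d/ after /b/ (labial) → [b]
/d/ after /g/ (velar) → [g]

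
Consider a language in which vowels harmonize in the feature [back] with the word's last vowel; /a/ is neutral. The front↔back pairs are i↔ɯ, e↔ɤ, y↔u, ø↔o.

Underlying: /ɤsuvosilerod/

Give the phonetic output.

[ɤsuvosɯlɤrod]

/i/ harmonizes with /o/ ([+back]) → [ɯ]
/e/ harmonizes with /o/ ([+back]) → [ɤ]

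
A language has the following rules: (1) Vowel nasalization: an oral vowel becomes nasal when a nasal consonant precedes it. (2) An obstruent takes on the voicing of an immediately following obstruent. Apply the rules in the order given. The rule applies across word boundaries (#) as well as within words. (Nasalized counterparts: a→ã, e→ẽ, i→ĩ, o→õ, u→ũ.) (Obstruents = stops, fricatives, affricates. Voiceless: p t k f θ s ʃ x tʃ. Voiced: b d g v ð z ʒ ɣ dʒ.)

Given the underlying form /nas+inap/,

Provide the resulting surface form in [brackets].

[nãs+inãp]

Rule 1: /a/ after nasal /n/ → [ã]
Rule 1: /a/ after nasal /n/ → [ã]
After rule 1: nãs+inãp
Rule 2: no segment meets the rule's conditions; no change.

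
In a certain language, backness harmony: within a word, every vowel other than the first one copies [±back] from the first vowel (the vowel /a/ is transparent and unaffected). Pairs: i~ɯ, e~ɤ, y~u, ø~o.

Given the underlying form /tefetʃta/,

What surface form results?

no segment meets the rule's conditions; no change.

[tefetʃta]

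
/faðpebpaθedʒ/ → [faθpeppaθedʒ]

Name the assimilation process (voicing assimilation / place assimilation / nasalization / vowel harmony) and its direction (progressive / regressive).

/ð/→[θ] /b/→[p].
Each target copies a feature from the following segment, so the direction is regressive.

voicing assimilation, regressive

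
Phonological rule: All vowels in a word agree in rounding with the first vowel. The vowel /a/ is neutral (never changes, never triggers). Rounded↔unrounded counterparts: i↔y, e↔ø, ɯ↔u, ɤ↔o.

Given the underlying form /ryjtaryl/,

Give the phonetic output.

[ryjtaryl]

no segment meets the rule's conditions; no change.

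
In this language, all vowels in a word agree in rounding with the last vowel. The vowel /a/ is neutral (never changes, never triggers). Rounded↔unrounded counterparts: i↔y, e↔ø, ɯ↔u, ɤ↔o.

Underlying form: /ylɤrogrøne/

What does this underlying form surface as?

/y/ harmonizes with /e/ ([-round]) → [i]
/o/ harmonizes with /e/ ([-round]) → [ɤ]
/ø/ harmonizes with /e/ ([-round]) → [e]

[ilɤrɤgrene]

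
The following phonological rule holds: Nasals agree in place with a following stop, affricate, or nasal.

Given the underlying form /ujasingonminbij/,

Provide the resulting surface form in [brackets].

[ujasiŋgommimbij]

/n/ before /g/ (velar) → [ŋ]
/n/ before /m/ (labial) → [m]
/n/ before /b/ (labial) → [m]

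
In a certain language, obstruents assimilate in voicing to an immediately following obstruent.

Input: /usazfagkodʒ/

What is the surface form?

[usasfakkodʒ]

/z/ before /f/ (voiceless) → [s]
/g/ before /k/ (voiceless) → [k]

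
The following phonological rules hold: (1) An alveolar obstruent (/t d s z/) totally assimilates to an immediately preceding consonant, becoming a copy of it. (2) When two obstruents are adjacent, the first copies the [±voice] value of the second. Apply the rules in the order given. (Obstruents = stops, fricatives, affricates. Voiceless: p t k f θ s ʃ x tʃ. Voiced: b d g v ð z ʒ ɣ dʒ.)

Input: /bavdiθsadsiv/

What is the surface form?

[bavviθθaddiv]

Rule 1: /d/ after /v/ → [v] (total assimilation)
Rule 1: /s/ after /θ/ → [θ] (total assimilation)
Rule 1: /s/ after /d/ → [d] (total assimilation)
After rule 1: bavviθθaddiv
Rule 2: no segment meets the rule's conditions; no change.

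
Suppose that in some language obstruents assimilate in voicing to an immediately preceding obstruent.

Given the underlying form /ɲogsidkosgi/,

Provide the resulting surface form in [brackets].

[ɲogzidgoski]

/s/ after /g/ (voiced) → [z]
/k/ after /d/ (voiced) → [g]
/g/ after /s/ (voiceless) → [k]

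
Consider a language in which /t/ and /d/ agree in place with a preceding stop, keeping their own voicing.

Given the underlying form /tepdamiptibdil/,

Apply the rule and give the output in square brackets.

[tepbamippibbil]

/d/ after /p/ (labial) → [b]
/t/ after /p/ (labial) → [p]
/d/ after /b/ (labial) → [b]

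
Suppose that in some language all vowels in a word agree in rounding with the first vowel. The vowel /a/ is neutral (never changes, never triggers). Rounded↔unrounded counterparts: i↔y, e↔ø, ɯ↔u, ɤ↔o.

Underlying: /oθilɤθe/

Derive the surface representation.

/i/ harmonizes with /o/ ([+round]) → [y]
/ɤ/ harmonizes with /o/ ([+round]) → [o]
/e/ harmonizes with /o/ ([+round]) → [ø]

[oθyloθø]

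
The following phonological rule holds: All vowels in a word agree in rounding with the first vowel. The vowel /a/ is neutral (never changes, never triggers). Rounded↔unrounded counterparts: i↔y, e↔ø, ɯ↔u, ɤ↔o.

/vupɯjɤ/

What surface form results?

/ɯ/ harmonizes with /u/ ([+round]) → [u]
/ɤ/ harmonizes with /u/ ([+round]) → [o]

[vupujo]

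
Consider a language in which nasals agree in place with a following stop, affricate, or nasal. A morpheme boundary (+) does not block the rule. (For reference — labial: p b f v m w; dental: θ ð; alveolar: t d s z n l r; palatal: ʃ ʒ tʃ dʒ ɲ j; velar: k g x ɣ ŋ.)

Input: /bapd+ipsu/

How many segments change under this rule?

No segment meets the rule's conditions.

0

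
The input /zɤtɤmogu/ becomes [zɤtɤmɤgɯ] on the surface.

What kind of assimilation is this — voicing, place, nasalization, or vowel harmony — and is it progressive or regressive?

/o/→[ɤ] /u/→[ɯ].
Vowels agree with the first vowel, so the harmony is progressive.

vowel harmony, progressive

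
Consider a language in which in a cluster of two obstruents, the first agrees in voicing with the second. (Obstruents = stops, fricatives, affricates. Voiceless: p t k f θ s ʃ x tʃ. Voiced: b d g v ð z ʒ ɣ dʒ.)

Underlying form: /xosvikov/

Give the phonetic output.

[xozvikov]

/s/ before /v/ (voiced) → [z]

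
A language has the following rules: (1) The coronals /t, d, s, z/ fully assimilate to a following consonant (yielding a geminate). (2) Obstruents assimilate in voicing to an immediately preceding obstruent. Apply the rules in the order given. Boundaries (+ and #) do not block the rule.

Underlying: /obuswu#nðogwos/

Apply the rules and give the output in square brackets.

Rule 1: /s/ before /w/ → [w] (total assimilation)
After rule 1: obuwwu#nðogwos
Rule 2: no segment meets the rule's conditions; no change.

[obuwwu#nðogwos]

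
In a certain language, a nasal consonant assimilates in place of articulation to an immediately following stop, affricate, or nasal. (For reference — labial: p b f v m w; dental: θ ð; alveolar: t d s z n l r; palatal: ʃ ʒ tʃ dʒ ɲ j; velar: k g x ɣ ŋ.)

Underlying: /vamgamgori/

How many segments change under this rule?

/m/ before /g/ (velar) → [ŋ]
/m/ before /g/ (velar) → [ŋ]
2 segments change.

2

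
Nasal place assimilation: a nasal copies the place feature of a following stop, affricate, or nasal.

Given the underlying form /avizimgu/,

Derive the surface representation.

[aviziŋgu]

/m/ before /g/ (velar) → [ŋ]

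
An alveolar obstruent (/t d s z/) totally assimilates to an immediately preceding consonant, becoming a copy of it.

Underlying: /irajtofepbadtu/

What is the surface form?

[irajjofepbaddu]

/t/ after /j/ → [j] (total assimilation)
/t/ after /d/ → [d] (total assimilation)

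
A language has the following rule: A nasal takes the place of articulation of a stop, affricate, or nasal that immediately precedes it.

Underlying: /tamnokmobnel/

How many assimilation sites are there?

/n/ after /m/ (labial) → [m]
/m/ after /k/ (velar) → [ŋ]
/n/ after /b/ (labial) → [m]
3 segments change.

3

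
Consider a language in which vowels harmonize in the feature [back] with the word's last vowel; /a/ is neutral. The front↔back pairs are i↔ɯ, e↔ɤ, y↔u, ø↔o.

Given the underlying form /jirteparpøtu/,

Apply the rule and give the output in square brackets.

[jɯrtɤparpotu]

/i/ harmonizes with /u/ ([+back]) → [ɯ]
/e/ harmonizes with /u/ ([+back]) → [ɤ]
/ø/ harmonizes with /u/ ([+back]) → [o]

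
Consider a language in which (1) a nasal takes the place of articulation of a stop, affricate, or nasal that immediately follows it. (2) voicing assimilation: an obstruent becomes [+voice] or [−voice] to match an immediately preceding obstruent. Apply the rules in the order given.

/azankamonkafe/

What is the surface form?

Rule 1: /n/ before /k/ (velar) → [ŋ]
Rule 1: /n/ before /k/ (velar) → [ŋ]
After rule 1: azaŋkamoŋkafe
Rule 2: no segment meets the rule's conditions; no change.

[azaŋkamoŋkafe]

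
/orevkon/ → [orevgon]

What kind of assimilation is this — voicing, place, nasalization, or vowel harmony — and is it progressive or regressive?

/k/→[g].
Each target copies a feature from the preceding segment, so the direction is progressive.

voicing assimilation, progressive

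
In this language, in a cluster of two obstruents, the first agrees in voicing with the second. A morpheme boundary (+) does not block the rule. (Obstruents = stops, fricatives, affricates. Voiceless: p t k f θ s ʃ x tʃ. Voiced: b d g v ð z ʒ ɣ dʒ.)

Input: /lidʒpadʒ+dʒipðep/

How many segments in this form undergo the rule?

/dʒ/ before /p/ (voiceless) → [tʃ]
/p/ before /ð/ (voiced) → [b]
2 segments change.

2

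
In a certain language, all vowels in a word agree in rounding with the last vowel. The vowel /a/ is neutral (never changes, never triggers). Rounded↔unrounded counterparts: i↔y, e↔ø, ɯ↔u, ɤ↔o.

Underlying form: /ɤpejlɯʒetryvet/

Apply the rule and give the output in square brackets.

[ɤpejlɯʒetrivet]

/y/ harmonizes with /e/ ([-round]) → [i]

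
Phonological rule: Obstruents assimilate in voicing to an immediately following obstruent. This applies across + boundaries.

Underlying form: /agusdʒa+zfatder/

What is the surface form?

/s/ before /dʒ/ (voiced) → [z]
/z/ before /f/ (voiceless) → [s]
/t/ before /d/ (voiced) → [d]

[aguzdʒa+sfadder]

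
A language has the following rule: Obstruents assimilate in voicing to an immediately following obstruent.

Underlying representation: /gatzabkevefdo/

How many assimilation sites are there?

3

/t/ before /z/ (voiced) → [d]
/b/ before /k/ (voiceless) → [p]
/f/ before /d/ (voiced) → [v]
3 segments change.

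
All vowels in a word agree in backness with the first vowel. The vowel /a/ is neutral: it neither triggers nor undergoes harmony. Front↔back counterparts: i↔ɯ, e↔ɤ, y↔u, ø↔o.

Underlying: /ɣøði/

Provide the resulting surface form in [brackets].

no segment meets the rule's conditions; no change.

[ɣøði]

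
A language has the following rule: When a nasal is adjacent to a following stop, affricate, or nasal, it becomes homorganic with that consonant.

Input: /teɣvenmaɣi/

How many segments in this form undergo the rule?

/n/ before /m/ (labial) → [m]
1 segment changes.

1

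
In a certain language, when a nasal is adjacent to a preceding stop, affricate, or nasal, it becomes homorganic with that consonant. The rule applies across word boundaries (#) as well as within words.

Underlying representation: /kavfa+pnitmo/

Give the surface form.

/n/ after /p/ (labial) → [m]
/m/ after /t/ (alveolar) → [n]

[kavfa+pmitno]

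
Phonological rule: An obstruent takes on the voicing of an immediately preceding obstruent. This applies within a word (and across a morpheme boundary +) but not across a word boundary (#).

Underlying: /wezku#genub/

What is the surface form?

/k/ after /z/ (voiced) → [g]

[wezgu#genub]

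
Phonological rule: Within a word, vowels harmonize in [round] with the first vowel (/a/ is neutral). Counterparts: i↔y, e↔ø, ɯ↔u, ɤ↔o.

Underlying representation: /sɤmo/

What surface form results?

/o/ harmonizes with /ɤ/ ([-round]) → [ɤ]

[sɤmɤ]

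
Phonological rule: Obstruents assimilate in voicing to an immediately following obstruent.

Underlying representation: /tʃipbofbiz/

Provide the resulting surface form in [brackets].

[tʃibbovbiz]

/p/ before /b/ (voiced) → [b]
/f/ before /b/ (voiced) → [v]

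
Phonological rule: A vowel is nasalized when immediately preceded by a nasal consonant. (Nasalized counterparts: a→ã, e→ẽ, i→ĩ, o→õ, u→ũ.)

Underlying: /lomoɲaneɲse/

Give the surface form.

/o/ after nasal /m/ → [õ]
/a/ after nasal /ɲ/ → [ã]
/e/ after nasal /n/ → [ẽ]

[lomõɲãnẽɲse]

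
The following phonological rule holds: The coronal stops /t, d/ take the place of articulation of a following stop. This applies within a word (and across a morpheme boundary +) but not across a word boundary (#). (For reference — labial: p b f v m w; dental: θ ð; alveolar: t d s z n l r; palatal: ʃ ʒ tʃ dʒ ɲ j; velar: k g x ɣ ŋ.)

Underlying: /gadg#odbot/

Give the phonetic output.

[gagg#obbot]

/d/ before /g/ (velar) → [g]
/d/ before /b/ (labial) → [b]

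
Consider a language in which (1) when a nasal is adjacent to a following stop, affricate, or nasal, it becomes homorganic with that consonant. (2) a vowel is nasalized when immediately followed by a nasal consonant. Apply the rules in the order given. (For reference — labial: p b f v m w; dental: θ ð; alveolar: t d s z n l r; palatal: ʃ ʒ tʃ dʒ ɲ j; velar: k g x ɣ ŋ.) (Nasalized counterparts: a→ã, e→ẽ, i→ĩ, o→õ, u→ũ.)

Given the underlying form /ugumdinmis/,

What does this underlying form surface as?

Rule 1: /m/ before /d/ (alveolar) → [n]
Rule 1: /n/ before /m/ (labial) → [m]
After rule 1: ugundimmis
Rule 2: /u/ before nasal /n/ → [ũ]
Rule 2: /i/ before nasal /m/ → [ĩ]

[ugũndĩmmis]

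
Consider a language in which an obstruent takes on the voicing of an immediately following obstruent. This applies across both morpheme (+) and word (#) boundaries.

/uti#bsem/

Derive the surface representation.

[uti#psem]

/b/ before /s/ (voiceless) → [p]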